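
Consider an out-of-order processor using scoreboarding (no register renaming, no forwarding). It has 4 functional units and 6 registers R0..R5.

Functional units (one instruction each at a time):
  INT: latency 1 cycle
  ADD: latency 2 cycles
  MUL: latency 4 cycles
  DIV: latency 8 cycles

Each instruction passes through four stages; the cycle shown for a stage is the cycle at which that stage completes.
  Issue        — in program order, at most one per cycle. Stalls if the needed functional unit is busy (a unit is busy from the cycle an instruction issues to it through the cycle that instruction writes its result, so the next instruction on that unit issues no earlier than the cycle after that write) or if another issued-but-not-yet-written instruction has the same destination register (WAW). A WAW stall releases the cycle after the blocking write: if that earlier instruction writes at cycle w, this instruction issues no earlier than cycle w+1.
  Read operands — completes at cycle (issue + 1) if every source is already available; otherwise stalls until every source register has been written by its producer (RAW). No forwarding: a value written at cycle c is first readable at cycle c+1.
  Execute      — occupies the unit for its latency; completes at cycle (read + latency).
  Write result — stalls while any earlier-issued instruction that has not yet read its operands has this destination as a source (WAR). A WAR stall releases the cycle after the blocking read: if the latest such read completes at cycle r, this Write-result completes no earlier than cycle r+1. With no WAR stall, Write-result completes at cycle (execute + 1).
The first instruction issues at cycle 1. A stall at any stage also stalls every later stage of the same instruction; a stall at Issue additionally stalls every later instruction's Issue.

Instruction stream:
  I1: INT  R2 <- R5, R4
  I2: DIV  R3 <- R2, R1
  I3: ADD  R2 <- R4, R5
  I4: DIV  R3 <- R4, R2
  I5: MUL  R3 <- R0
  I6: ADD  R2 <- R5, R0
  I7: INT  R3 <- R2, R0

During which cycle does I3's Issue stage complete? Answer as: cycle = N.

cycle = 5

cycle 1: I1→INT
cycle 2: I1 RO; I2→DIV
cycle 3: I1 EX
cycle 4: I1 WR R2
cycle 5: I2 RO; I3→ADD
cycle 6: I3 RO
cycle 8: I3 EX
cycle 9: I3 WR R2
cycle 13: I2 EX
cycle 14: I2 WR R3
cycle 15: I4→DIV
cycle 16: I4 RO
cycle 24: I4 EX
cycle 25: I4 WR R3
cycle 26: I5→MUL
cycle 27: I5 RO; I6→ADD
cycle 28: I6 RO
cycle 30: I6 EX
cycle 31: I5 EX; I6 WR R2
cycle 32: I5 WR R3
cycle 33: I7→INT
cycle 34: I7 RO
cycle 35: I7 EX
cycle 36: I7 WR R3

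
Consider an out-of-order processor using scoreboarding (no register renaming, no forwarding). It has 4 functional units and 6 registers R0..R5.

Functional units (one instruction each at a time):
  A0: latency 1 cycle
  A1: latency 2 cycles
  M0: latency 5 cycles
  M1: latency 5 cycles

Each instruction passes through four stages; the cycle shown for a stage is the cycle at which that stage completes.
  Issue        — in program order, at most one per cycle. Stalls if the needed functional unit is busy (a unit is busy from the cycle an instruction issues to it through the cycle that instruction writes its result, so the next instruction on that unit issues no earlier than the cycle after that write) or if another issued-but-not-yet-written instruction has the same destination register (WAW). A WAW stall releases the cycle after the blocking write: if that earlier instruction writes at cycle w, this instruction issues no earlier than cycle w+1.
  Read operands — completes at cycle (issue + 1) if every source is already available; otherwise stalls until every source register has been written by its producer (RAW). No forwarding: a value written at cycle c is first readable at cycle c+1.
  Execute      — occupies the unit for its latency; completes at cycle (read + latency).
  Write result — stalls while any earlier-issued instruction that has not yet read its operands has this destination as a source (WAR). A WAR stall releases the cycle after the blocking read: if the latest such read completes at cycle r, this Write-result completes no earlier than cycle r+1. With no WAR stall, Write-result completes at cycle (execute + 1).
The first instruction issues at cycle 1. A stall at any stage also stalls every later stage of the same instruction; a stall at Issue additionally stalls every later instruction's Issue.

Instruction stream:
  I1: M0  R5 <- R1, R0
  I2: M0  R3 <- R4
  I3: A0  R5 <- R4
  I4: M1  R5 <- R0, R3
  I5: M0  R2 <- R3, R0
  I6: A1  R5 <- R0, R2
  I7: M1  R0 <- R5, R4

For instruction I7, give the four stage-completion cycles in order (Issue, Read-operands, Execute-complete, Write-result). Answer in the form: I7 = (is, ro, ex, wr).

I7 = (25, 29, 34, 35)

t=1  I1 issues→M0
t=2  I1 reads
t=7  I1 exec-done
t=8  I1 writes R5
t=9  I2 issues→M0
t=10  I2 reads; I3 issues→A0
t=11  I3 reads
t=12  I3 exec-done
t=13  I3 writes R5
t=14  I4 issues→M1
t=15  I2 exec-done
t=16  I2 writes R3
t=17  I4 reads; I5 issues→M0
t=18  I5 reads
t=22  I4 exec-done
t=23  I4 writes R5; I5 exec-done
t=24  I5 writes R2; I6 issues→A1
t=25  I6 reads; I7 issues→M1
t=27  I6 exec-done
t=28  I6 writes R5
t=29  I7 reads
t=34  I7 exec-done
t=35  I7 writes R0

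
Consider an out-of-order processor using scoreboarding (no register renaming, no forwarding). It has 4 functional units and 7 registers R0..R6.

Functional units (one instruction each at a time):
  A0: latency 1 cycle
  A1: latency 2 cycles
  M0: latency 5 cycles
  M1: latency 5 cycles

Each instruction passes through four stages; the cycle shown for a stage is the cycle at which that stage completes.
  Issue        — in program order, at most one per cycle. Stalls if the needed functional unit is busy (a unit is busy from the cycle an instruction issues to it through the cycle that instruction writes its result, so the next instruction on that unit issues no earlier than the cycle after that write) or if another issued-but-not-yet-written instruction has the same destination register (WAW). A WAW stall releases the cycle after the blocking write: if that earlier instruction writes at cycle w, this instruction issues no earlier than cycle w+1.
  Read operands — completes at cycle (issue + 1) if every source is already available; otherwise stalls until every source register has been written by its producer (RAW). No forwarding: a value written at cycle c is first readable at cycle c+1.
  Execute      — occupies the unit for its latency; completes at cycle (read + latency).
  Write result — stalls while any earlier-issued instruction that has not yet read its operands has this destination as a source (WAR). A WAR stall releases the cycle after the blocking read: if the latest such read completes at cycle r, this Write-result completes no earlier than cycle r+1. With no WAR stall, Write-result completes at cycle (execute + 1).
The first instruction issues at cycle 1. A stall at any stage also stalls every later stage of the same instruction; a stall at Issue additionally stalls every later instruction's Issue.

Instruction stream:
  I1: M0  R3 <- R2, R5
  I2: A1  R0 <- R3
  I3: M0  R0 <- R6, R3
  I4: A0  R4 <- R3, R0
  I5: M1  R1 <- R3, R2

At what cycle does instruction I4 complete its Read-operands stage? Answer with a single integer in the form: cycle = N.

cycle = 21

[I1] 1/2/7/8
[I2] 2/9/11/12  (RAW R3: wait I1 write@8)
[I3] 13/14/19/20  (WAW R0: wait I2 write@12)
[I4] 14/21/22/23  (RAW R0: wait I3 write@20)
[I5] 15/16/21/22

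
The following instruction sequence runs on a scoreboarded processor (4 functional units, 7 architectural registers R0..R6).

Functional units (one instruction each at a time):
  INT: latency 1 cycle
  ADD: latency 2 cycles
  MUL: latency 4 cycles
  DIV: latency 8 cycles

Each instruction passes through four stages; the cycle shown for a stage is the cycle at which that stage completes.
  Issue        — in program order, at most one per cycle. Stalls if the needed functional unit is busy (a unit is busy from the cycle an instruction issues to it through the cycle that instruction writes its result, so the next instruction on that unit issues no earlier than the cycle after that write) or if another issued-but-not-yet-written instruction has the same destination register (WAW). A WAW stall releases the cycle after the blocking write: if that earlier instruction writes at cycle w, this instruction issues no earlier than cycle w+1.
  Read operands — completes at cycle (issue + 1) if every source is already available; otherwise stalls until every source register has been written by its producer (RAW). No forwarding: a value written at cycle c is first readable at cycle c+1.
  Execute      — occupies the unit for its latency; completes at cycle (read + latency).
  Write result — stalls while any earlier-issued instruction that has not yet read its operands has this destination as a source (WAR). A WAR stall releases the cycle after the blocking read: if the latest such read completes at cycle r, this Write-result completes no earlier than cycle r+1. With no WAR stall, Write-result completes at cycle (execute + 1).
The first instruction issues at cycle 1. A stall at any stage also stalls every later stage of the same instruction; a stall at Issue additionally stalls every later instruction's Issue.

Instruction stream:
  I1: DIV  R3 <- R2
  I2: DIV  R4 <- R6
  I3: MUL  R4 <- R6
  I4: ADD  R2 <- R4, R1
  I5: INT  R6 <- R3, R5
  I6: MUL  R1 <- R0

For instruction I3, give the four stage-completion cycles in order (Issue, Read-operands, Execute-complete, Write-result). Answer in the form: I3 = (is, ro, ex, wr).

I1  is:1  ro:2  ex:10  wr:11
I2  is:12  ro:13  ex:21  wr:22  — struct: DIV busy until I1 writes@11
I3  is:23  ro:24  ex:28  wr:29  — WAW R4: wait I2 write@22
I4  is:24  ro:30  ex:32  wr:33  — RAW R4: wait I3 write@29
I5  is:25  ro:26  ex:27  wr:28
I6  is:30  ro:31  ex:35  wr:36  — struct: MUL busy until I3 writes@29

I3 = (23, 24, 28, 29)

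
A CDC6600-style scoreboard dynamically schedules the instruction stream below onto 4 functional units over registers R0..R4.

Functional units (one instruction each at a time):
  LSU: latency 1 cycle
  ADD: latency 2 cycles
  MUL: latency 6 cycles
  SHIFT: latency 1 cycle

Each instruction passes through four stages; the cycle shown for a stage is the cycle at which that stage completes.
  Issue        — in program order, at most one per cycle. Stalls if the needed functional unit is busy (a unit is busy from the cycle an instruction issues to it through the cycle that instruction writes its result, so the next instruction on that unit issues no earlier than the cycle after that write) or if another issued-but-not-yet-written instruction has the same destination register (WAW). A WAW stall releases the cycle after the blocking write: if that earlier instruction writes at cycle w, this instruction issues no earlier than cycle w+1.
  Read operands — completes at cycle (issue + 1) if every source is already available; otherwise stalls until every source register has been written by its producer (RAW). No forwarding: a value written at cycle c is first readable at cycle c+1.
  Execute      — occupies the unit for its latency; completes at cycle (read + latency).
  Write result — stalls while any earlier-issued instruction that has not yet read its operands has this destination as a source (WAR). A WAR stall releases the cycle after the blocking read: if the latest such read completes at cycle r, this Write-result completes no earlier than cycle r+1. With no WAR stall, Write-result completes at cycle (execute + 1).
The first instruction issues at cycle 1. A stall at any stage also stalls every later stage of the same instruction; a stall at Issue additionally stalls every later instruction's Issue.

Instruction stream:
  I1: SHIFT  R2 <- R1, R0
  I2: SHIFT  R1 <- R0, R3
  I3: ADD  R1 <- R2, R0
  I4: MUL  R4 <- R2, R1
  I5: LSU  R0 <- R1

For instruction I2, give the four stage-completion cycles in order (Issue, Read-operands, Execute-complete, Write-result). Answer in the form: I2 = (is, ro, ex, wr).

I2 = (5, 6, 7, 8)

I1: IS=1 RO=2 EX=3 WR=4
I2: IS=5 RO=6 EX=7 WR=8  [struct: SHIFT busy until I1 writes@4]
I3: IS=9 RO=10 EX=12 WR=13  [WAW R1: wait I2 write@8]
I4: IS=10 RO=14 EX=20 WR=21  [RAW R1: wait I3 write@13]
I5: IS=11 RO=14 EX=15 WR=16  [RAW R1: wait I3 write@13]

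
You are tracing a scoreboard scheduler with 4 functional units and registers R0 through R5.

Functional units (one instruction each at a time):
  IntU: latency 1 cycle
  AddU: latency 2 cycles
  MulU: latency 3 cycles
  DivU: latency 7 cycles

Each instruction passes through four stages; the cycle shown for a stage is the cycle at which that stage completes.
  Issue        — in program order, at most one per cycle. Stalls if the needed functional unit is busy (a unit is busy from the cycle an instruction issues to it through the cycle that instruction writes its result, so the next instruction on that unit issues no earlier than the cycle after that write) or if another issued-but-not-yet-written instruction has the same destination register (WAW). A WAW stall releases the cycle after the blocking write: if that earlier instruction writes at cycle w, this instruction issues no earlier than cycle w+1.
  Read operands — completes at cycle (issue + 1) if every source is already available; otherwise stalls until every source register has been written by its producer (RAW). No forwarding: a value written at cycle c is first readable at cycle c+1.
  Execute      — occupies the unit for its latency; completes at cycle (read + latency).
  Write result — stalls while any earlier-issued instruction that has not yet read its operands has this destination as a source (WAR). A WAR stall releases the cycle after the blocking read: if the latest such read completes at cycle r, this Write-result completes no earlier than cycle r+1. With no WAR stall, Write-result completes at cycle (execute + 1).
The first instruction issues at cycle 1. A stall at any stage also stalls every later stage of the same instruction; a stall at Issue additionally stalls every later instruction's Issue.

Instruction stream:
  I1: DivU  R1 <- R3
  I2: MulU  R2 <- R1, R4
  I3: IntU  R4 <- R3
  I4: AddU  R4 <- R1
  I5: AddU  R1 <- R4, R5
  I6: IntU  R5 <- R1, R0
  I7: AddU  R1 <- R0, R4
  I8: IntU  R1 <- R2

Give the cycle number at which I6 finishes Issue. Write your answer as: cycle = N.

cycle = 19

I1 -> (1, 2, 9, 10)
I2 -> (2, 11, 14, 15)  // RAW R1: wait I1 write@10
I3 -> (3, 4, 5, 12)  // WAR R4: wait I2 read@11
I4 -> (13, 14, 16, 17)  // WAW R4: wait I3 write@12
I5 -> (18, 19, 21, 22)  // struct: AddU busy until I4 writes@17
I6 -> (19, 23, 24, 25)  // RAW R1: wait I5 write@22
I7 -> (23, 24, 26, 27)  // struct: AddU busy until I5 writes@22
I8 -> (28, 29, 30, 31)  // WAW R1: wait I7 write@27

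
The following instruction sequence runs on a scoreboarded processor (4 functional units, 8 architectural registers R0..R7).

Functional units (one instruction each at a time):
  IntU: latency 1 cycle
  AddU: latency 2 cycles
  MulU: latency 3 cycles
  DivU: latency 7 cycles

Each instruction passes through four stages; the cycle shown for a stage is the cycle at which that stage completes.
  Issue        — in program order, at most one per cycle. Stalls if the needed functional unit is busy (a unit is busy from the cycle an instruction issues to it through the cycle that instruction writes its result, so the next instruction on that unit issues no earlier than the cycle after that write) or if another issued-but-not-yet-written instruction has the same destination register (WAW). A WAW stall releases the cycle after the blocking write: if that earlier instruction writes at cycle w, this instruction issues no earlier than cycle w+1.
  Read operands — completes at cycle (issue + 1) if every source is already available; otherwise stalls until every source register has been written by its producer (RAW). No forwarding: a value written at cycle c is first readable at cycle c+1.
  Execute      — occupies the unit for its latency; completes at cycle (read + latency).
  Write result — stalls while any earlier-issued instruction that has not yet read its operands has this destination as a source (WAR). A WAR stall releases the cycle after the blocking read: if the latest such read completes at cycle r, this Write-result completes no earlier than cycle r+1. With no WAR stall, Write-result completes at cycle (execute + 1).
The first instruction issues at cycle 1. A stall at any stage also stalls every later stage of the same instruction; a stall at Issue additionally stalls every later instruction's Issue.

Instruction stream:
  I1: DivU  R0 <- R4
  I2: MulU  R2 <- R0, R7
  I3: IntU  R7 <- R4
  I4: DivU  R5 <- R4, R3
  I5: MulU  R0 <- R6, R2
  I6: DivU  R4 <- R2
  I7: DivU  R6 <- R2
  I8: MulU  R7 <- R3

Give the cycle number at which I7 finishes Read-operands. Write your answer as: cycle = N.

cycle = 32

c1: issue I1 (DivU)
c2: I1 read-ops | issue I2 (MulU)
c3: issue I3 (IntU)
c4: I3 read-ops
c5: I3 finished on IntU
c9: I1 finished on DivU
c10: I1→R0
c11: I2 read-ops | issue I4 (DivU)
c12: I3→R7 | I4 read-ops
c14: I2 finished on MulU
c15: I2→R2
c16: issue I5 (MulU)
c17: I5 read-ops
c19: I4 finished on DivU
c20: I4→R5 | I5 finished on MulU
c21: I5→R0 | issue I6 (DivU)
c22: I6 read-ops
c29: I6 finished on DivU
c30: I6→R4
c31: issue I7 (DivU)
c32: I7 read-ops | issue I8 (MulU)
c33: I8 read-ops
c36: I8 finished on MulU
c37: I8→R7
c39: I7 finished on DivU
c40: I7→R6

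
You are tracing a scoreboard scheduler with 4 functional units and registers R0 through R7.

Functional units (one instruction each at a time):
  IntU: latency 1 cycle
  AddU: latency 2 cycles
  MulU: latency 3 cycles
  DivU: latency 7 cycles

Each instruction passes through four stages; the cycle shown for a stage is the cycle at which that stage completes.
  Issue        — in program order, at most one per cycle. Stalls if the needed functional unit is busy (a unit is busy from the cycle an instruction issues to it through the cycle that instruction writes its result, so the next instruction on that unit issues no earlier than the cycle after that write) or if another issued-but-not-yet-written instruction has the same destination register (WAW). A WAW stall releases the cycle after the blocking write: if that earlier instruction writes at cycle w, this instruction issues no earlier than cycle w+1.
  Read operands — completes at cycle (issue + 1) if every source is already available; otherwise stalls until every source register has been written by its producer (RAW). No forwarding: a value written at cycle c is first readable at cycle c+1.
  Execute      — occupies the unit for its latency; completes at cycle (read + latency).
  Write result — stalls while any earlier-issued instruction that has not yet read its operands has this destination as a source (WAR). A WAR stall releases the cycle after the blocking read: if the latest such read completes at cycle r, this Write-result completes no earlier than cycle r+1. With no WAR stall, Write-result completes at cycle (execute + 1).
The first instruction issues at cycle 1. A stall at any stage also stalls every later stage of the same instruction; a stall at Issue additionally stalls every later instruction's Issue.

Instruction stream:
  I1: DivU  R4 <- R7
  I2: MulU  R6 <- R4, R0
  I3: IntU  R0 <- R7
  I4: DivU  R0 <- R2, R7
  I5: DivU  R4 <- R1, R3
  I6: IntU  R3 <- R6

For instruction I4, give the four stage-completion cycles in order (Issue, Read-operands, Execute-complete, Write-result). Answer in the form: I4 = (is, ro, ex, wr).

I4 = (13, 14, 21, 22)

I1  is:1  ro:2  ex:9  wr:10
I2  is:2  ro:11  ex:14  wr:15  — RAW R4: wait I1 write@10
I3  is:3  ro:4  ex:5  wr:12  — WAR R0: wait I2 read@11
I4  is:13  ro:14  ex:21  wr:22  — WAW R0: wait I3 write@12
I5  is:23  ro:24  ex:31  wr:32  — struct: DivU busy until I4 writes@22
I6  is:24  ro:25  ex:26  wr:27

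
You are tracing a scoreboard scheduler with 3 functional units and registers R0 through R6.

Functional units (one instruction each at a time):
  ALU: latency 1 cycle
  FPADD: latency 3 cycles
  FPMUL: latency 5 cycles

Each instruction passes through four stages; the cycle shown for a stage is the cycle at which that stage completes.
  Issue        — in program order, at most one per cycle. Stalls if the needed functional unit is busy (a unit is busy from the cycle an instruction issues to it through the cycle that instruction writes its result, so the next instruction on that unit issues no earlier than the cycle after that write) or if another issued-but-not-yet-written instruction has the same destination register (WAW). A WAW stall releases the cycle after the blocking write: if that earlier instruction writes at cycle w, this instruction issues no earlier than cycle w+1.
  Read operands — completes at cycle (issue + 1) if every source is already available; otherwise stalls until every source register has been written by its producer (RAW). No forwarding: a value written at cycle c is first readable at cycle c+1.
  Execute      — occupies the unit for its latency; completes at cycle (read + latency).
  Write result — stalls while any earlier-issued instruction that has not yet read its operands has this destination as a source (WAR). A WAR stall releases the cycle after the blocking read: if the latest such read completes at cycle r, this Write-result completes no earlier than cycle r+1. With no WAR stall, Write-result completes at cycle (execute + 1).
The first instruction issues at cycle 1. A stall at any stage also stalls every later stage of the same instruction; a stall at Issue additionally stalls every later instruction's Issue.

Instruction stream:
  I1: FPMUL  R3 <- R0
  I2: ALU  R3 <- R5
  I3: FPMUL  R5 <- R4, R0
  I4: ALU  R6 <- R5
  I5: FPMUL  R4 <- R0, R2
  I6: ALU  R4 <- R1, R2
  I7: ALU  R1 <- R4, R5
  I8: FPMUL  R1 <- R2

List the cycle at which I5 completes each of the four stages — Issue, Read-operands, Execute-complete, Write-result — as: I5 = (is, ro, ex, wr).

I1  is:1  ro:2  ex:7  wr:8
I2  is:9  ro:10  ex:11  wr:12  — WAW R3: wait I1 write@8
I3  is:10  ro:11  ex:16  wr:17
I4  is:13  ro:18  ex:19  wr:20  — struct: ALU busy until I2 writes@12, RAW R5: wait I3 write@17
I5  is:18  ro:19  ex:24  wr:25  — struct: FPMUL busy until I3 writes@17
I6  is:26  ro:27  ex:28  wr:29  — WAW R4: wait I5 write@25
I7  is:30  ro:31  ex:32  wr:33  — struct: ALU busy until I6 writes@29
I8  is:34  ro:35  ex:40  wr:41  — WAW R1: wait I7 write@33

I5 = (18, 19, 24, 25)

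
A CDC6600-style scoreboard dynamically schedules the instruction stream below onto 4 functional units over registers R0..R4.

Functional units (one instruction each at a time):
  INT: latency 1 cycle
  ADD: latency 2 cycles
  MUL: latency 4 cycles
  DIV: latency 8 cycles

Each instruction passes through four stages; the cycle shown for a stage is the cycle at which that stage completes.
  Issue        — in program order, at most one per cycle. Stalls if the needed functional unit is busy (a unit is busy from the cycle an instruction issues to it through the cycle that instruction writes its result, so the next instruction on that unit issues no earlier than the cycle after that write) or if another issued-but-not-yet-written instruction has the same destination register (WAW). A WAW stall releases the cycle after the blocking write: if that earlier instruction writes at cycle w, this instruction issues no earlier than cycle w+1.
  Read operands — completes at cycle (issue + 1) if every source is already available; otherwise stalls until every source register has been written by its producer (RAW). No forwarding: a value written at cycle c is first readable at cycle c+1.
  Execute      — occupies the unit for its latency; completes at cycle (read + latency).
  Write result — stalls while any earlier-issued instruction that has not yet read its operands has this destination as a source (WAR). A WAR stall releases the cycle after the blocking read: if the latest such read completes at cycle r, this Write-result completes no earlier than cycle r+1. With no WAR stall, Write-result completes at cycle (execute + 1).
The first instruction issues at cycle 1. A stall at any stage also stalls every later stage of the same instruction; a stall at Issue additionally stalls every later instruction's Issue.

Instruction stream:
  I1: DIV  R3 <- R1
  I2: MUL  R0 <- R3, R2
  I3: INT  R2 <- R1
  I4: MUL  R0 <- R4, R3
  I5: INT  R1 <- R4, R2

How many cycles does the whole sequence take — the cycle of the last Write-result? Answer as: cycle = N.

[I1] 1/2/10/11
[I2] 2/12/16/17  (RAW R3: wait I1 write@11)
[I3] 3/4/5/13  (WAR R2: wait I2 read@12)
[I4] 18/19/23/24  (struct: MUL busy until I2 writes@17)
[I5] 19/20/21/22

cycle = 24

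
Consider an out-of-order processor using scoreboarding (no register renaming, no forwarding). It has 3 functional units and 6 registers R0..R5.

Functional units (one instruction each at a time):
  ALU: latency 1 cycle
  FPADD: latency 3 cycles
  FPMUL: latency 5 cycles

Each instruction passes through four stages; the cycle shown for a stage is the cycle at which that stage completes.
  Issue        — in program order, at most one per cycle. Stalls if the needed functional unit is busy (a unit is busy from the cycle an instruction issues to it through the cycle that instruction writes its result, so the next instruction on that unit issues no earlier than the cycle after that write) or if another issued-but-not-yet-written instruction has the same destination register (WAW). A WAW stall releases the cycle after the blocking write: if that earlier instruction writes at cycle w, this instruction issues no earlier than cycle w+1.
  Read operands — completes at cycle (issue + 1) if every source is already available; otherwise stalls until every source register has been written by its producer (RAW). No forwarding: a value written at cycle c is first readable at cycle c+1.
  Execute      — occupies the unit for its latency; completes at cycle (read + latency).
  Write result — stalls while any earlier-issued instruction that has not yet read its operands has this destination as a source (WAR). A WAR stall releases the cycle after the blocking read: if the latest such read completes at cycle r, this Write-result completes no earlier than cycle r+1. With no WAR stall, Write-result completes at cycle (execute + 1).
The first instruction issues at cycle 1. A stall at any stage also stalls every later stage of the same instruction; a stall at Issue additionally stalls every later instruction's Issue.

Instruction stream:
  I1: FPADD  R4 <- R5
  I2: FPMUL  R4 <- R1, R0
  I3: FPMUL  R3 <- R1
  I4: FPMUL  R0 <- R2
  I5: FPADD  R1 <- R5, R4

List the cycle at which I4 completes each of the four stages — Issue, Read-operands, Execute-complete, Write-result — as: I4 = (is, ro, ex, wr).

[I1] 1/2/5/6
[I2] 7/8/13/14  (WAW R4: wait I1 write@6)
[I3] 15/16/21/22  (struct: FPMUL busy until I2 writes@14)
[I4] 23/24/29/30  (struct: FPMUL busy until I3 writes@22)
[I5] 24/25/28/29

I4 = (23, 24, 29, 30)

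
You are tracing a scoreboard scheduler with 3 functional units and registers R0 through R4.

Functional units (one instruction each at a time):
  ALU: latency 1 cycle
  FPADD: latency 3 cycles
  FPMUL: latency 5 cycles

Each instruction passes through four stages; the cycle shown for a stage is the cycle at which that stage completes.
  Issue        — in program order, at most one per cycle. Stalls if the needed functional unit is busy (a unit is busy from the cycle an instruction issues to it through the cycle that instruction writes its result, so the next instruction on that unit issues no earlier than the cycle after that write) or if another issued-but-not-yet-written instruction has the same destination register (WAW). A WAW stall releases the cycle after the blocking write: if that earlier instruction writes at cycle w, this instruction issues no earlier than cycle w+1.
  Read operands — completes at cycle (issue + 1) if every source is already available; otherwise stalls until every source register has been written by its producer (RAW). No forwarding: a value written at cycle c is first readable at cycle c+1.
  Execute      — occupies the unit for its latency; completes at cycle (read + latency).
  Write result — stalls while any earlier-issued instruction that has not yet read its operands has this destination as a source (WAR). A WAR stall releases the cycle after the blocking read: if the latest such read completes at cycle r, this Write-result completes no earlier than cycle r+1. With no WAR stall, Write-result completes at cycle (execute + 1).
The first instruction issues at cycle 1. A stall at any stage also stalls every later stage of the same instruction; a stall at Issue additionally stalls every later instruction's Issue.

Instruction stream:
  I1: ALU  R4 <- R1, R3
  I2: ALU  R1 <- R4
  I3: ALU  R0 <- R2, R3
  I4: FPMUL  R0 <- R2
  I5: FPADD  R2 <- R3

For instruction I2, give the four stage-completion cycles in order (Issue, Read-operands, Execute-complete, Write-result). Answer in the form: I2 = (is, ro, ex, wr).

I2 = (5, 6, 7, 8)

1) issue 1, read 2, done 3, write 4
2) issue 5, read 6, done 7, write 8  <struct: ALU busy until I1 writes@4>
3) issue 9, read 10, done 11, write 12  <struct: ALU busy until I2 writes@8>
4) issue 13, read 14, done 19, write 20  <WAW R0: wait I3 write@12>
5) issue 14, read 15, done 18, write 19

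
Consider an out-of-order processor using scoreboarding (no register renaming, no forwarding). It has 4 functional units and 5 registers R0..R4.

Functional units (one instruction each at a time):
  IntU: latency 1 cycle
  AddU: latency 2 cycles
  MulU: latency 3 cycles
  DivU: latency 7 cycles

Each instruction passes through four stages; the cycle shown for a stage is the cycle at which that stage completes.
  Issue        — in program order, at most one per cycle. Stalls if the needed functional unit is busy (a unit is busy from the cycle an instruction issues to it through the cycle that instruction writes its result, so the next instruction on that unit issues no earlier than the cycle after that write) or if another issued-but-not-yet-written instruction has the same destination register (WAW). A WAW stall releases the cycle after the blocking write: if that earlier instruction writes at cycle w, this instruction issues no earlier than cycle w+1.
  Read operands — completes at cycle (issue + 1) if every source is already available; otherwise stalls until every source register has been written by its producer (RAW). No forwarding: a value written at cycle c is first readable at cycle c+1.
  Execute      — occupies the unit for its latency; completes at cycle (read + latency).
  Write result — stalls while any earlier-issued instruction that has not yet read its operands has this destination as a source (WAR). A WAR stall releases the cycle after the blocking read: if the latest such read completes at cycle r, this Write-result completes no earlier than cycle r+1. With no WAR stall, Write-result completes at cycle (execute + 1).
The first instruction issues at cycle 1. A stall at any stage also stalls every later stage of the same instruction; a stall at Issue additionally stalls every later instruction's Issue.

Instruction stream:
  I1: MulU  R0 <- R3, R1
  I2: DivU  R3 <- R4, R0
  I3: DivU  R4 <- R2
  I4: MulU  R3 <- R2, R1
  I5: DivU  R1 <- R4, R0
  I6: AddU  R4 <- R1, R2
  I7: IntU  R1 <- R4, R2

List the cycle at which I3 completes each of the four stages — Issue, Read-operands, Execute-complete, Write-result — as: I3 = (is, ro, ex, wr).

  I1 | 1 | 2 | 5 | 6
  I2 | 2 | 7 | 14 | 15   RAW R0: wait I1 write@6
  I3 | 16 | 17 | 24 | 25   struct: DivU busy until I2 writes@15
  I4 | 17 | 18 | 21 | 22
  I5 | 26 | 27 | 34 | 35   struct: DivU busy until I3 writes@25
  I6 | 27 | 36 | 38 | 39   RAW R1: wait I5 write@35
  I7 | 36 | 40 | 41 | 42   WAW R1: wait I5 write@35 · RAW R4: wait I6 write@39

I3 = (16, 17, 24, 25)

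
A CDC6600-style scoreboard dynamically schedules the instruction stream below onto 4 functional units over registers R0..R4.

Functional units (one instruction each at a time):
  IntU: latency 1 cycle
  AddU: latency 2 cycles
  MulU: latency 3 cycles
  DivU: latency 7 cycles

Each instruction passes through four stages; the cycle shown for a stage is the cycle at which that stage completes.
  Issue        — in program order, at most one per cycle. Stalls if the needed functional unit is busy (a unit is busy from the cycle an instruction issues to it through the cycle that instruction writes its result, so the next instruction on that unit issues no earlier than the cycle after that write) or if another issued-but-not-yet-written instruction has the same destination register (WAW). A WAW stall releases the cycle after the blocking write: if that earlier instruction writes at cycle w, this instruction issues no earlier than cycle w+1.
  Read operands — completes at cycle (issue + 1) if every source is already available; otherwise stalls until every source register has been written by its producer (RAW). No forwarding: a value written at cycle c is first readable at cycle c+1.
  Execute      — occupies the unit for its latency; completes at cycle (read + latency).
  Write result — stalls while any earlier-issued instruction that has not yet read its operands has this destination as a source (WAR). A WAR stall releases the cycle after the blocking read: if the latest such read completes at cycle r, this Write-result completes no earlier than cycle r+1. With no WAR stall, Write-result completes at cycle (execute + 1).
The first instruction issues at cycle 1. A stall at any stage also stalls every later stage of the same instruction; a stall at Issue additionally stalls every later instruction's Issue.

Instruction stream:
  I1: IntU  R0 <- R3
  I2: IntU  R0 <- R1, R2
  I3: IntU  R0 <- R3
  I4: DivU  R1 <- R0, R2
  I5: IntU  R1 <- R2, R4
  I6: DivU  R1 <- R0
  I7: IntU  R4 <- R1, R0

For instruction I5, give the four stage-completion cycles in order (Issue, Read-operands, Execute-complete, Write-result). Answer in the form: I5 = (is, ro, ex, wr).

I5 = (22, 23, 24, 25)

t=1  I1→IntU
t=2  I1 RO
t=3  I1 EX
t=4  I1 WR R0
t=5  I2→IntU
t=6  I2 RO
t=7  I2 EX
t=8  I2 WR R0
t=9  I3→IntU
t=10  I3 RO, I4→DivU
t=11  I3 EX
t=12  I3 WR R0
t=13  I4 RO
t=20  I4 EX
t=21  I4 WR R1
t=22  I5→IntU
t=23  I5 RO
t=24  I5 EX
t=25  I5 WR R1
t=26  I6→DivU
t=27  I6 RO, I7→IntU
t=34  I6 EX
t=35  I6 WR R1
t=36  I7 RO
t=37  I7 EX
t=38  I7 WR R4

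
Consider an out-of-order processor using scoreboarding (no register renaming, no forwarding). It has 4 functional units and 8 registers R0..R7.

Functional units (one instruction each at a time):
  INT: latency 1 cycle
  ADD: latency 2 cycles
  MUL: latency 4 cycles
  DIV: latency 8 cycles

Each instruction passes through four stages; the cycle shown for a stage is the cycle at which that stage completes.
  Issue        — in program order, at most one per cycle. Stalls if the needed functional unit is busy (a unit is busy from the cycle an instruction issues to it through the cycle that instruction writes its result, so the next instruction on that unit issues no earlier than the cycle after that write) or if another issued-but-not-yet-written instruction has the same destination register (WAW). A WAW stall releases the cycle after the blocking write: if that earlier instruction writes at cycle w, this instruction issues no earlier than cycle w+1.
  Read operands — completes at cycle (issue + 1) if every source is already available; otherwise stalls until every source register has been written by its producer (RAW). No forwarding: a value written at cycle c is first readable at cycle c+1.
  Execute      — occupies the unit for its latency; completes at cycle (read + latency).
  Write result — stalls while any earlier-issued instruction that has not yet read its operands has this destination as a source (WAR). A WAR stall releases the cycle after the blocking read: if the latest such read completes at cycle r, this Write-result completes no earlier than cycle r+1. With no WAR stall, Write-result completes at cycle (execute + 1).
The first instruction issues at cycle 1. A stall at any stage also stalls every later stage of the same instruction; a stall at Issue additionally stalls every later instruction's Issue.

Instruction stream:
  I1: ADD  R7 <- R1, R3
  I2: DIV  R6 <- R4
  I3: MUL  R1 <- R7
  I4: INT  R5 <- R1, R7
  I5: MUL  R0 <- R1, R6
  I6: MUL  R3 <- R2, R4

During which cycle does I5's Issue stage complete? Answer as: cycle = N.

c1: I1 dispatched to ADD
c2: I1 operands ready; I2 dispatched to DIV
c3: I2 operands ready; I3 dispatched to MUL
c4: I1 complete; I4 dispatched to INT
c5: R7←I1
c6: I3 operands ready
c10: I3 complete
c11: I2 complete; R1←I3
c12: R6←I2; I4 operands ready; I5 dispatched to MUL
c13: I4 complete; I5 operands ready
c14: R5←I4
c17: I5 complete
c18: R0←I5
c19: I6 dispatched to MUL
c20: I6 operands ready
c24: I6 complete
c25: R3←I6

cycle = 12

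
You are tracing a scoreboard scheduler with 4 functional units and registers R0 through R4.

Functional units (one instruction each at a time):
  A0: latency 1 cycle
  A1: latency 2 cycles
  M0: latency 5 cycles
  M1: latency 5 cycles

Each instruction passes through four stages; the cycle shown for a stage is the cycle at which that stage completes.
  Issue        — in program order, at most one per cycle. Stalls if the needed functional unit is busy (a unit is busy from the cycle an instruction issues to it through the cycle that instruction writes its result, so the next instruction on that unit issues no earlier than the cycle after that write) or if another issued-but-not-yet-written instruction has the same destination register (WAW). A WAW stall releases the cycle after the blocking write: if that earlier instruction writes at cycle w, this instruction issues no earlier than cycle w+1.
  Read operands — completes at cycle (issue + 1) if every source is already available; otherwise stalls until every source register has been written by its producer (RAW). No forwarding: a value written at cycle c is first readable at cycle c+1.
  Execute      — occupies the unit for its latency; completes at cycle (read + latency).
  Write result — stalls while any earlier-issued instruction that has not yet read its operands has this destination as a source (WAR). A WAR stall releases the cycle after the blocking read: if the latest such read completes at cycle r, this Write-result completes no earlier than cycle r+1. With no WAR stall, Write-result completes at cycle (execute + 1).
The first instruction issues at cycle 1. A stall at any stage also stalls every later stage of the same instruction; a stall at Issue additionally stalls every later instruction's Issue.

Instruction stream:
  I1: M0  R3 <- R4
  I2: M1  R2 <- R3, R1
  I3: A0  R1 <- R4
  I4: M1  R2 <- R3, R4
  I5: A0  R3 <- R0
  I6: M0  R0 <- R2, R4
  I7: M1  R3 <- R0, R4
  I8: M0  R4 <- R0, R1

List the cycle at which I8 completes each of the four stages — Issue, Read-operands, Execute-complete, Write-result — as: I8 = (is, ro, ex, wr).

[I1] 1/2/7/8
[I2] 2/9/14/15  (RAW R3: wait I1 write@8)
[I3] 3/4/5/10  (WAR R1: wait I2 read@9)
[I4] 16/17/22/23  (struct: M1 busy until I2 writes@15)
[I5] 17/18/19/20
[I6] 18/24/29/30  (RAW R2: wait I4 write@23)
[I7] 24/31/36/37  (struct: M1 busy until I4 writes@23; RAW R0: wait I6 write@30)
[I8] 31/32/37/38  (struct: M0 busy until I6 writes@30)

I8 = (31, 32, 37, 38)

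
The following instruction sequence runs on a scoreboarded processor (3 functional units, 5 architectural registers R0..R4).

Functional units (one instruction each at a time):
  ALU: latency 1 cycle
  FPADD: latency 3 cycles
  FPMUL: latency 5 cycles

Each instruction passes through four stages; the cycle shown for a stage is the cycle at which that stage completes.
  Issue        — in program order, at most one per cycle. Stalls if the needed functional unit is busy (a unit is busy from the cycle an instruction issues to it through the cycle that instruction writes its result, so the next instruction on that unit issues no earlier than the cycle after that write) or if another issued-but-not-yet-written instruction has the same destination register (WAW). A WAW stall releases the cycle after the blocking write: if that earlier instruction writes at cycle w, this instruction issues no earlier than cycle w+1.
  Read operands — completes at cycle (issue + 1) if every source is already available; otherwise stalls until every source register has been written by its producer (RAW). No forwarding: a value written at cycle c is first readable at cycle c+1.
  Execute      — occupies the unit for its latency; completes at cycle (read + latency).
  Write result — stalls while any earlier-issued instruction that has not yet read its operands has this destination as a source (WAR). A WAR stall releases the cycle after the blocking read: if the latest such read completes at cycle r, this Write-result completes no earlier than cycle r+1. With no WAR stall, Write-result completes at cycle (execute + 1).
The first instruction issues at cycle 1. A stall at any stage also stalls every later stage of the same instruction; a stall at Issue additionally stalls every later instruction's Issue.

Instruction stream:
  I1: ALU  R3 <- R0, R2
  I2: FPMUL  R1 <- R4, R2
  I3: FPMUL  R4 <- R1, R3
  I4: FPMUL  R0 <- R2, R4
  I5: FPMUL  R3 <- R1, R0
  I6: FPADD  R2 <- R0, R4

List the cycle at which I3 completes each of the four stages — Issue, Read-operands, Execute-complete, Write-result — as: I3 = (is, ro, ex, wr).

I3 = (10, 11, 16, 17)

cycle 1: issue I1 (ALU)
cycle 2: I1 read-ops · issue I2 (FPMUL)
cycle 3: I1 finished on ALU · I2 read-ops
cycle 4: I1→R3
cycle 8: I2 finished on FPMUL
cycle 9: I2→R1
cycle 10: issue I3 (FPMUL)
cycle 11: I3 read-ops
cycle 16: I3 finished on FPMUL
cycle 17: I3→R4
cycle 18: issue I4 (FPMUL)
cycle 19: I4 read-ops
cycle 24: I4 finished on FPMUL
cycle 25: I4→R0
cycle 26: issue I5 (FPMUL)
cycle 27: I5 read-ops · issue I6 (FPADD)
cycle 28: I6 read-ops
cycle 31: I6 finished on FPADD
cycle 32: I5 finished on FPMUL · I6→R2
cycle 33: I5→R3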